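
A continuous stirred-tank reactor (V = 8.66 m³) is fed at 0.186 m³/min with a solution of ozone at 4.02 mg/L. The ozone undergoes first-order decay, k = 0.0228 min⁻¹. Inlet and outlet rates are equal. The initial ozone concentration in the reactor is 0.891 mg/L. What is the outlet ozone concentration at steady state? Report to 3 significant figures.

1.95 mg/L

V dC/dt = Q(C_in − C) − k V C.
Steady state (dC/dt = 0): C_ss = Q C_in/(Q + kV) = C_in/(1 + kV/Q).
C_ss = 0.186·4.02/(0.186 + 0.0228·8.66) = 0.74772/0.38345 = 1.9500 mg/L.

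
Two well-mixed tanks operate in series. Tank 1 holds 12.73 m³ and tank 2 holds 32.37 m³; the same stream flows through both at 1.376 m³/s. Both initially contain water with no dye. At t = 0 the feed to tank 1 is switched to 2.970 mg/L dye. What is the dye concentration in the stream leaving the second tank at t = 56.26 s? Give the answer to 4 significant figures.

Each tank obeys Vᵢ dCᵢ/dt = Q(Cᵢ₋₁ − Cᵢ), so τᵢ = Vᵢ/Q.
τ₁ = 12.73/1.376 = 9.25145 s; τ₂ = 32.37/1.376 = 23.5247 s.
Tank 1: C₁ = C_in(1 − e^(−t/τ₁)). Tank 2 (τ₁ ≠ τ₂): C₂ = C_in[1 − (τ₁ e^(−t/τ₁) − τ₂ e^(−t/τ₂))/(τ₁ − τ₂)].
At t = 56.26: e^(−t/τ₁) = 0.00228542, e^(−t/τ₂) = 0.0914898.
C₂ = 2.970·[1 − (9.25145·0.00228542 − 23.5247·0.0914898)/(-14.2733)] = 2.970·0.850691 = 2.52655 mg/L.

2.527 mg/L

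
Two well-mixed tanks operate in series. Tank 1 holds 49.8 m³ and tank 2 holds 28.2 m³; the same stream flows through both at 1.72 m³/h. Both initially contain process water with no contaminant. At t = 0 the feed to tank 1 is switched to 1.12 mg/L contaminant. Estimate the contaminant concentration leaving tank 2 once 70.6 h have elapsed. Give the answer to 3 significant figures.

Time constants: τᵢ = Vᵢ/Q for each well-mixed tank.
τ₁ = 49.8/1.72 = 28.953 h; τ₂ = 28.2/1.72 = 16.395 h.
Solving the cascade with C₁(0)=C₂(0)=0 gives C₂(t) = C_in[1 − (τ₁ e^(−t/τ₁) − τ₂ e^(−t/τ₂))/(τ₁ − τ₂)].
At t = 70.6: e^(−t/τ₁) = 0.087301, e^(−t/τ₂) = 0.013486.
C₂ = 1.12·[1 − (28.953·0.087301 − 16.395·0.013486)/(12.558)] = 1.12·0.81633 = 0.91429 mg/L.

0.914 mg/L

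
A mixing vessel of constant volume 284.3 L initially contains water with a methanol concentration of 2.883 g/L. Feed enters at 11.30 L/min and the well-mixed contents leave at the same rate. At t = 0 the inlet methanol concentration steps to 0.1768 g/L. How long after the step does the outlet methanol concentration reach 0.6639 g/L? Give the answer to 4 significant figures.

Species balance: V dC/dt = Q(C_in − C) ⇒ τ = V/Q = 25.1593 min.
C(t) = C_in + (C₀ − C_in) e^(−t/τ). Set C = 0.6639 and solve for t:
e^(−t/τ) = (C − C_in)/(C₀ − C_in) = (0.6639 − 0.1768)/(2.883 − 0.1768) = 0.179994
t = −τ ln(…) = 25.1593 × 1.71483 = 43.1439 min.

43.14 min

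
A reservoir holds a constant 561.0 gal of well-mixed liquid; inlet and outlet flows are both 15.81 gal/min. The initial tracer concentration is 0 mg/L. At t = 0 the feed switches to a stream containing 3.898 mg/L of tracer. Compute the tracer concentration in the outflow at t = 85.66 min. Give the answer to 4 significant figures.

3.549 mg/L

Accumulation = in − out for the solute gives V dC/dt = Q(C_in − C).
So dC/dt = (C_in − C)/τ with τ = V/Q = 561.0/15.81 = 35.4839 min.
Solution: C(t) = C_in + (C₀ − C_in) e^(−t/τ).
C(85.66) = 3.898 + (0 − 3.898)·e^(−85.66/35.4839) = 3.898 + (-3.89800)·0.0894519 = 3.54932 mg/L.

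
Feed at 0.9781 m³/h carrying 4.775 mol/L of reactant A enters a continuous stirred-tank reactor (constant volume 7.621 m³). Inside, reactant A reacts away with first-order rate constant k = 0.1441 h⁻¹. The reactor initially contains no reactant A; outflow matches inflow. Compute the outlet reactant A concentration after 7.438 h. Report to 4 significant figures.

1.953 mol/L

Accumulation = in − out − consumed: V dC/dt = Q C_in − Q C − k V C.
dC/dt = (Q/V) C_in − (Q/V + k) C; effective rate a = Q/V + k = 0.128343 + 0.1441 = 0.272443 h⁻¹.
C_ss = Q C_in/(Q + kV) = 2.24941 mol/L; C(t) = C_ss + (C₀ − C_ss) e^(−a t).
C(7.438) = 2.24941 + (-2.24941)·e^(−0.272443·7.438) = 2.24941 + (-2.24941)·0.131805 = 1.95293 mol/L.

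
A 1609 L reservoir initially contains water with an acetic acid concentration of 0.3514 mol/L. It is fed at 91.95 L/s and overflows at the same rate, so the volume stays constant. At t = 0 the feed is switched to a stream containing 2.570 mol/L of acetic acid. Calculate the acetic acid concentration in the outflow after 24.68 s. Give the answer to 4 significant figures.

2.029 mol/L

Accumulation = in − out for the solute gives V dC/dt = Q(C_in − C).
Rewrite as dC/dt + C/τ = C_in/τ, τ = V/Q = 17.4986 s.
C approaches C_in exponentially: C(t) = C_in + (C₀ − C_in) e^(−t/τ).
C(24.68) = 2.570 + (0.3514 − 2.570)·e^(−24.68/17.4986) = 2.570 + (-2.21860)·0.244047 = 2.02856 mol/L.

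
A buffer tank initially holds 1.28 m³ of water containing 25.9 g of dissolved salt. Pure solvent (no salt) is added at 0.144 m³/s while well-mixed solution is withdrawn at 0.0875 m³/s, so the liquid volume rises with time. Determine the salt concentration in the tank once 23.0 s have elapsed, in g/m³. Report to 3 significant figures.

Let m(t) be the amount of salt. Volume: V(t) = V₀ + (Q_in − Q_out) t = 1.28 + 0.056500 t; V(23.0) = 2.5795 m³.
No salt enters, so dm/dt = −Q_out · (m/V).
Separate: dm/m = −Q_out dt/V(t) ⇒ ln(m/m₀) = −(Q_out/(Q_in−Q_out)) ln(V/V₀).
m = m₀ (V₀/V)^(Q_out/(Q_in−Q_out)) = 25.9 × (1.28/2.5795)^(1.5487) = 8.7498 g.
C = m/V = 8.7498/2.5795 = 3.3921 g/m³.

3.39 g/m³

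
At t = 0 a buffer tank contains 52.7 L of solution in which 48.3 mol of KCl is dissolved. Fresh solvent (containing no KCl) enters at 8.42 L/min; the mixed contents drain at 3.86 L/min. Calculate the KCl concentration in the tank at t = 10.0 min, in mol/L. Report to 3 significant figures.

0.290 mol/L

Let m(t) be the amount of KCl. Volume: V(t) = V₀ + (Q_in − Q_out) t = 52.7 + 4.5600 t; V(10.0) = 98.300 L.
Solute balance: dm/dt = 0 − Q_out C = −Q_out m/V(t).
Separate: dm/m = −Q_out dt/V(t) ⇒ ln(m/m₀) = −(Q_out/(Q_in−Q_out)) ln(V/V₀).
m = m₀ (V₀/V)^(Q_out/(Q_in−Q_out)) = 48.3 × (52.7/98.300)^(0.84649) = 28.495 mol.
C = m/V = 28.495/98.300 = 0.28988 mol/L.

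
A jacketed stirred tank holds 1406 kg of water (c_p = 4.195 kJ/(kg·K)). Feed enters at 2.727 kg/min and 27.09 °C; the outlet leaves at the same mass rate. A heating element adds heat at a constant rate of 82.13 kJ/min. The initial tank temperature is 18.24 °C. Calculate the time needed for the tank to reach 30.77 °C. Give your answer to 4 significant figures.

784.6 min

Unsteady energy balance on the tank contents: M c_p dT/dt = ṁ c_p (T_in − T) + 82.13.
τ = M/ṁ = 515.585 min; T_ss = T_in + Q̇/(ṁ c_p) = 34.2693 °C.
T(t) = T_ss + (T₀ − T_ss) e^(−t/τ). Set T = 30.77:
e^(−t/τ) = (30.77 − 34.2693)/(18.24 − 34.2693) = 0.218309
t = −515.585 · ln(0.218309) = 784.641 min.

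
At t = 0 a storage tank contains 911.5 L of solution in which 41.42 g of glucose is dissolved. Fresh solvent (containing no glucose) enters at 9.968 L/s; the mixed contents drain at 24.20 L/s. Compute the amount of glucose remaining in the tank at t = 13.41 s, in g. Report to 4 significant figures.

27.78 g

Total volume: dV/dt = Q_in − Q_out = -14.2320 L/s, so V(t) = 911.5 − 14.2320 t and V(13.41) = 720.649 L.
No glucose enters, so dm/dt = −Q_out · (m/V).
dm/m = −Q_out dt/(V₀ − 14.2320 t); integrating gives ln(m/m₀) = −(Q_out/(Q_in−Q_out)) ln(V/V₀).
m = m₀ (V₀/V)^(Q_out/(Q_in−Q_out)) = 41.42 × (911.5/720.649)^(-1.70039) = 27.7788 g.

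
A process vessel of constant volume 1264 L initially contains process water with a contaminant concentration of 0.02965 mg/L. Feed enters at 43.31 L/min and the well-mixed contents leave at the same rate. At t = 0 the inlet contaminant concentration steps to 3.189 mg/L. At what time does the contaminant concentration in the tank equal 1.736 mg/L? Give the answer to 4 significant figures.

Species balance: V dC/dt = Q(C_in − C) ⇒ τ = V/Q = 29.1849 min.
C(t) = C_in + (C₀ − C_in) e^(−t/τ). Set C = 1.736 and solve for t:
e^(−t/τ) = (C − C_in)/(C₀ − C_in) = (1.736 − 3.189)/(0.02965 − 3.189) = 0.459905
t = −τ ln(…) = 29.1849 × 0.776736 = 22.6690 min.

22.67 min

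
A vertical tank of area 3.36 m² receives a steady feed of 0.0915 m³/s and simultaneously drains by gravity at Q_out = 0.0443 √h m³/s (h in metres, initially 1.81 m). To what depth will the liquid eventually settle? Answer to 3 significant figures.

Unsteady balance on liquid volume: A dh/dt = Q_in − 0.0443 √h. At steady state dh/dt = 0:
Q_in = 0.0443 √h_ss ⇒ √h_ss = 0.0915/0.0443 = 2.0655.
h_ss = 2.0655² = 4.2661 m. (Since h₀ = 1.81 m < h_ss, the level will rise toward this value.)

4.27 m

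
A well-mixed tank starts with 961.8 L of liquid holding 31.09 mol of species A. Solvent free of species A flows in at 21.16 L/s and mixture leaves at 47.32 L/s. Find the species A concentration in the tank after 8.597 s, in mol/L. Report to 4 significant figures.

0.02606 mol/L

Total volume: dV/dt = Q_in − Q_out = -26.1600 L/s, so V(t) = 961.8 − 26.1600 t and V(8.597) = 736.902 L.
Species balance (pure solvent in): dm/dt = −Q_out · m/V(t).
Separate: dm/m = −Q_out dt/V(t) ⇒ ln(m/m₀) = −(Q_out/(Q_in−Q_out)) ln(V/V₀).
m = m₀ (V₀/V)^(Q_out/(Q_in−Q_out)) = 31.09 × (961.8/736.902)^(-1.80887) = 19.2035 mol.
C = m/V = 19.2035/736.902 = 0.0260598 mol/L.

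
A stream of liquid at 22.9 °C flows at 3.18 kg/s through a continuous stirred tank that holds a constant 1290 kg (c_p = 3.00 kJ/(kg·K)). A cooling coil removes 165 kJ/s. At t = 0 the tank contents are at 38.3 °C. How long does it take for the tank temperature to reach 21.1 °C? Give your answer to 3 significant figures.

M c_p dT/dt = ṁ c_p (T_in − T) − Q̇.
τ = M/ṁ = 405.66 s; T_ss = T_in − Q̇/(ṁ c_p) = 5.6044 °C.
T(t) = T_ss + (T₀ − T_ss) e^(−t/τ). Set T = 21.1:
e^(−t/τ) = (21.1 − 5.6044)/(38.3 − 5.6044) = 0.47394
t = −405.66 · ln(0.47394) = 302.90 s.

303 s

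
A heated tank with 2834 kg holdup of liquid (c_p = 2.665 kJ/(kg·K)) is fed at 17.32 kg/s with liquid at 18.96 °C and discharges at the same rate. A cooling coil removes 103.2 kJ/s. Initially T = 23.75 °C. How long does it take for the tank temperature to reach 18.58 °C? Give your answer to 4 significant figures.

217.8 s

M c_p dT/dt = ṁ c_p (T_in − T) − Q̇.
τ = M/ṁ = 163.626 s; T_ss = T_in − Q̇/(ṁ c_p) = 16.7242 °C.
T(t) = T_ss + (T₀ − T_ss) e^(−t/τ). Set T = 18.58:
e^(−t/τ) = (18.58 − 16.7242)/(23.75 − 16.7242) = 0.264142
t = −163.626 · ln(0.264142) = 217.830 s.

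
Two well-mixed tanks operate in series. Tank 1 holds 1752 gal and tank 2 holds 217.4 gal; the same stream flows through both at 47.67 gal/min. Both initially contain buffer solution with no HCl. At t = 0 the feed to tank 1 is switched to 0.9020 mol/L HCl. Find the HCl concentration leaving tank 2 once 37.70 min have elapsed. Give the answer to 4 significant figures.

Species balance on tank i: dCᵢ/dt = (Cᵢ₋₁ − Cᵢ)/τᵢ with τᵢ = Vᵢ/Q.
τ₁ = 1752/47.67 = 36.7527 min; τ₂ = 217.4/47.67 = 4.56052 min.
Tank 1: C₁ = C_in(1 − e^(−t/τ₁)). Tank 2 (τ₁ ≠ τ₂): C₂ = C_in[1 − (τ₁ e^(−t/τ₁) − τ₂ e^(−t/τ₂))/(τ₁ − τ₂)].
At t = 37.70: e^(−t/τ₁) = 0.358518, e^(−t/τ₂) = 0.000256957.
C₂ = 0.9020·[1 − (36.7527·0.358518 − 4.56052·0.000256957)/(32.1922)] = 0.9020·0.590728 = 0.532837 mol/L.

0.5328 mol/L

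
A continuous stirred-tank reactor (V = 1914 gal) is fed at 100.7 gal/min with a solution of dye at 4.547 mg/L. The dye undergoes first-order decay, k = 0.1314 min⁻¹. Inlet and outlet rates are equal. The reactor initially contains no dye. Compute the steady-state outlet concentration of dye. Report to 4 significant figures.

Accumulation = in − out − consumed: V dC/dt = Q C_in − Q C − k V C.
At steady state: 0 = Q C_in − (Q + kV) C_ss, so C_ss = Q C_in/(Q + kV).
C_ss = 100.7·4.547/(100.7 + 0.1314·1914) = 457.883/352.200 = 1.30007 mg/L.

1.300 mg/L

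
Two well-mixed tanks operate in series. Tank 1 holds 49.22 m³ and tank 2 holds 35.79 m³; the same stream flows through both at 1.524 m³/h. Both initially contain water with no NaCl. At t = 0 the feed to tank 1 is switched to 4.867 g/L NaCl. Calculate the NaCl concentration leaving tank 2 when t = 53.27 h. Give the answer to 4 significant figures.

2.782 g/L

Time constants: τᵢ = Vᵢ/Q for each well-mixed tank.
τ₁ = 49.22/1.524 = 32.2966 h; τ₂ = 35.79/1.524 = 23.4843 h.
Tank 1: C₁ = C_in(1 − e^(−t/τ₁)). Tank 2 (τ₁ ≠ τ₂): C₂ = C_in[1 − (τ₁ e^(−t/τ₁) − τ₂ e^(−t/τ₂))/(τ₁ − τ₂)].
At t = 53.27: e^(−t/τ₁) = 0.192165, e^(−t/τ₂) = 0.103485.
C₂ = 4.867·[1 − (32.2966·0.192165 − 23.4843·0.103485)/(8.81234)] = 4.867·0.571509 = 2.78153 g/L.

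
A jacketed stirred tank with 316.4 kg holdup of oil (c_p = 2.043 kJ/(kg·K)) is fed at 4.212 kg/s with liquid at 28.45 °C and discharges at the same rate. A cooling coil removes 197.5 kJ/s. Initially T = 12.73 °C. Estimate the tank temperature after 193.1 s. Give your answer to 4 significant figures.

First-law balance (no shaft work): M c_p dT/dt = ṁ c_p (T_in − T) − 197.5.
Rearrange: dT/dt = (T_ss − T)/τ with τ = M/ṁ = 75.1187 s and T_ss = T_in − Q̇/(ṁ c_p) = 5.49854 °C.
T approaches T_ss exponentially: T(t) = T_ss + (T₀ − T_ss) e^(−t/τ).
T(193.1) = 5.49854 + (7.23146)·e^(−193.1/75.1187) = 5.49854 + (7.23146)·0.0764898 = 6.05167 °C.

6.052 °C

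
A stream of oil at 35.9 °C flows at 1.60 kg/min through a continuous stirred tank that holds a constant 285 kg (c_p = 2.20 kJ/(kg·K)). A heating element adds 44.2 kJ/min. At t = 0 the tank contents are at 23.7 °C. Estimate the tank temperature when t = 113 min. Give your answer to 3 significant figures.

M c_p dT/dt = ṁ c_p (T_in − T) + Q̇.
Rearrange: dT/dt = (T_ss − T)/τ with τ = M/ṁ = 178.12 min and T_ss = T_in + Q̇/(ṁ c_p) = 48.457 °C.
Integrating: T(t) = T_ss + (T₀ − T_ss) e^(−t/τ).
T(113) = 48.457 + (-24.757)·e^(−113/178.12) = 48.457 + (-24.757)·0.53026 = 35.329 °C.

35.3 °C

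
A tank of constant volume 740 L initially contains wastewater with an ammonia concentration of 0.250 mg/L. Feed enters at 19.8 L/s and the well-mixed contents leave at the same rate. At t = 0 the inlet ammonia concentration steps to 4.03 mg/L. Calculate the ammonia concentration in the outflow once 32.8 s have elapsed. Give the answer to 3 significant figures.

Transient balance on the dissolved component: V dC/dt = Q(C_in − C).
Time constant τ = V/Q = 740/19.8 = 37.374 s.
Solution: C(t) = C_in + (C₀ − C_in) e^(−t/τ).
C(32.8) = 4.03 + (0.250 − 4.03)·e^(−32.8/37.374) = 4.03 + (-3.7800)·0.41577 = 2.4584 mg/L.

2.46 mg/L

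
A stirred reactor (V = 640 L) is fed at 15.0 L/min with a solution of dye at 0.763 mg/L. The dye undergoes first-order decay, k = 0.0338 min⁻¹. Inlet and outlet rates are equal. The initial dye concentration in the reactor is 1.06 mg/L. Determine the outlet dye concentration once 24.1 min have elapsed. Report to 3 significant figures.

V dC/dt = Q(C_in − C) − k V C.
This is linear with rate a = Q/V + k = 0.057237 min⁻¹.
C_ss = Q C_in/(Q + kV) = 0.31243 mg/L; C(t) = C_ss + (C₀ − C_ss) e^(−a t).
C(24.1) = 0.31243 + (0.74757)·e^(−0.057237·24.1) = 0.31243 + (0.74757)·0.25172 = 0.50061 mg/L.

0.501 mg/L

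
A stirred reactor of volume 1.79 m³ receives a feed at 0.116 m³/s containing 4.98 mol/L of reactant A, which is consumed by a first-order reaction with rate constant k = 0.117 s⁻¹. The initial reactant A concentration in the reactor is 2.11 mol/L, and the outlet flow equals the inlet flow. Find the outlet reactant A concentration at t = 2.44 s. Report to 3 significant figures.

1.99 mol/L

Accumulation = in − out − consumed: V dC/dt = Q C_in − Q C − k V C.
dC/dt = (Q/V) C_in − (Q/V + k) C; effective rate a = Q/V + k = 0.064804 + 0.117 = 0.18180 s⁻¹.
C_ss = Q C_in/(Q + kV) = 1.7751 mol/L; C(t) = C_ss + (C₀ − C_ss) e^(−a t).
C(2.44) = 1.7751 + (0.33487)·e^(−0.18180·2.44) = 1.7751 + (0.33487)·0.64172 = 1.9900 mol/L.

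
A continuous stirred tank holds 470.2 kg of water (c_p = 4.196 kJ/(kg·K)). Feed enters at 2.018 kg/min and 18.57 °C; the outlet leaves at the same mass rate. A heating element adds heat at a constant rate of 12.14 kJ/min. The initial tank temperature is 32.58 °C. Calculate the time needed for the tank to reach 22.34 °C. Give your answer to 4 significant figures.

392.2 min

M c_p dT/dt = ṁ c_p (T_in − T) + Q̇.
τ = M/ṁ = 233.003 min; T_ss = T_in + Q̇/(ṁ c_p) = 20.0037 °C.
T(t) = T_ss + (T₀ − T_ss) e^(−t/τ). Set T = 22.34:
e^(−t/τ) = (22.34 − 20.0037)/(32.58 − 20.0037) = 0.185769
t = −233.003 · ln(0.185769) = 392.202 min.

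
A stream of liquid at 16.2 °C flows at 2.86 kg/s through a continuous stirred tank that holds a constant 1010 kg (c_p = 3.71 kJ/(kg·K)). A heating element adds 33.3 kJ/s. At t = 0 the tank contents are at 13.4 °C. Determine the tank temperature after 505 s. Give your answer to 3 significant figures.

17.9 °C

M c_p dT/dt = ṁ c_p (T_in − T) + Q̇.
Rearrange: dT/dt = (T_ss − T)/τ with τ = M/ṁ = 353.15 s and T_ss = T_in + Q̇/(ṁ c_p) = 19.338 °C.
Integrating: T(t) = T_ss + (T₀ − T_ss) e^(−t/τ).
T(505) = 19.338 + (-5.9384)·e^(−505/353.15) = 19.338 + (-5.9384)·0.23931 = 17.917 °C.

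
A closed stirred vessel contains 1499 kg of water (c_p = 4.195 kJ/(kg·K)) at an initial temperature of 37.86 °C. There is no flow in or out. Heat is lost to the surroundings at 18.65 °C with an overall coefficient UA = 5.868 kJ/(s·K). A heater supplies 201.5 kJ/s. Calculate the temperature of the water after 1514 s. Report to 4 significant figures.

First-law balance (no shaft work): M c_p dT/dt = −UA(T − T_amb) + Q̇.
dT/dt = (T_ss − T)/τ with T_ss = T_amb + Q̇/UA = 18.65 + 201.5/5.868 = 52.9888 °C, τ = M c_p/UA = 1499·4.195/5.868 = 1071.63 s.
T approaches T_ss exponentially: T(t) = T_ss + (T₀ − T_ss) e^(−t/τ).
T(1514) = 52.9888 + (-15.1288)·0.243459 = 49.3055 °C.

49.31 °C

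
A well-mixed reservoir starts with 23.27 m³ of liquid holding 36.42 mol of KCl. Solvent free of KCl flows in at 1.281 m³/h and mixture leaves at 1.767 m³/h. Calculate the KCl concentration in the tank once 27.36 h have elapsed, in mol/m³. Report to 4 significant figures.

Total volume: dV/dt = Q_in − Q_out = -0.486000 m³/h, so V(t) = 23.27 − 0.486000 t and V(27.36) = 9.97304 m³.
Solute balance: dm/dt = 0 − Q_out C = −Q_out m/V(t).
Separate: dm/m = −Q_out dt/V(t) ⇒ ln(m/m₀) = −(Q_out/(Q_in−Q_out)) ln(V/V₀).
m = m₀ (V₀/V)^(Q_out/(Q_in−Q_out)) = 36.42 × (23.27/9.97304)^(-3.63580) = 1.67293 mol.
C = m/V = 1.67293/9.97304 = 0.167745 mol/m³.

0.1677 mol/m³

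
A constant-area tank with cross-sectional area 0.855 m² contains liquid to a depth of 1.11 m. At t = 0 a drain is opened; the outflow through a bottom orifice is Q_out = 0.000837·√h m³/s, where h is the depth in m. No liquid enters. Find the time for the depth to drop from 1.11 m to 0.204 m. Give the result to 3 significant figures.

A dh/dt = −Q_out = −0.000837 √h.
This is separable: 2 d(√h)/dt = −0.000837/A, so √h = √h₀ − (0.000837/(2A)) t.
t = 2A(√h₀ − √h)/0.000837 = 2·0.855·(√1.11 − √0.204)/0.000837
  = 1.7100 × (1.0536 − 0.45166) / 0.000837 = 1229.7 s.

1230 s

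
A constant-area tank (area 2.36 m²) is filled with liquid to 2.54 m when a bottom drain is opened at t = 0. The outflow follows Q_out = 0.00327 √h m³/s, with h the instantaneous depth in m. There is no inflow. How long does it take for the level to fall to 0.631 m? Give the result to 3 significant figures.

With no inflow, A dh/dt = −0.00327 √h.
Separate and integrate: 2(√h − √h₀) = −(0.00327/A) t.
t = 2A(√h₀ − √h)/0.00327 = 2·2.36·(√2.54 − √0.631)/0.00327
  = 4.7200 × (1.5937 − 0.79436) / 0.00327 = 1153.8 s.

1150 s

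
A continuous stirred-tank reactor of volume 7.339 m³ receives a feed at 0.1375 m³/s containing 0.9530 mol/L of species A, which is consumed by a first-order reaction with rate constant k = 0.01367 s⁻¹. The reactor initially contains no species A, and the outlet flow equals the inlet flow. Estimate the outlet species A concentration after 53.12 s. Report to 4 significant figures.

0.4525 mol/L

V dC/dt = Q(C_in − C) − k V C.
dC/dt = (Q/V) C_in − (Q/V + k) C; effective rate a = Q/V + k = 0.0187355 + 0.01367 = 0.0324055 s⁻¹.
C_ss = Q C_in/(Q + kV) = 0.550985 mol/L; C(t) = C_ss + (C₀ − C_ss) e^(−a t).
C(53.12) = 0.550985 + (-0.550985)·e^(−0.0324055·53.12) = 0.550985 + (-0.550985)·0.178819 = 0.452458 mol/L.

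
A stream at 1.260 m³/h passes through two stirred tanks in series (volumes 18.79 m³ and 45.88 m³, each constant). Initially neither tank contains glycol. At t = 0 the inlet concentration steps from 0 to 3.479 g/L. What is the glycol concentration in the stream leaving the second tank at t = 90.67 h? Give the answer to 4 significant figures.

2.996 g/L

Time constants: τᵢ = Vᵢ/Q for each well-mixed tank.
τ₁ = 18.79/1.260 = 14.9127 h; τ₂ = 45.88/1.260 = 36.4127 h.
Tank 1: C₁ = C_in(1 − e^(−t/τ₁)). Tank 2 (τ₁ ≠ τ₂): C₂ = C_in[1 − (τ₁ e^(−t/τ₁) − τ₂ e^(−t/τ₂))/(τ₁ − τ₂)].
At t = 90.67: e^(−t/τ₁) = 0.00228805, e^(−t/τ₂) = 0.0829045.
C₂ = 3.479·[1 − (14.9127·0.00228805 − 36.4127·0.0829045)/(-21.5000)] = 3.479·0.861179 = 2.99604 g/L.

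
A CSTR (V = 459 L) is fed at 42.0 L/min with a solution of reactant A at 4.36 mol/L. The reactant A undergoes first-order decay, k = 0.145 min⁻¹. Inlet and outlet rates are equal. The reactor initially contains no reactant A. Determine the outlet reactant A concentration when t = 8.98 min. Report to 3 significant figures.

Species balance: V dC/dt = Q C_in − Q C − k V C.
This is linear with rate a = Q/V + k = 0.23650 min⁻¹.
C_ss = Q C_in/(Q + kV) = 1.6869 mol/L; C(t) = C_ss + (C₀ − C_ss) e^(−a t).
C(8.98) = 1.6869 + (-1.6869)·e^(−0.23650·8.98) = 1.6869 + (-1.6869)·0.11958 = 1.4852 mol/L.

1.49 mol/L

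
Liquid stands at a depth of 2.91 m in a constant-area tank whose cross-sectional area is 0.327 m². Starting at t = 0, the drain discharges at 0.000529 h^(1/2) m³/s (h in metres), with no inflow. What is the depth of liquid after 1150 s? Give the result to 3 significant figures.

0.602 m

Accumulation of liquid (constant cross-section A): A dh/dt = −0.000529 √h.
∫ h^(−1/2) dh = −(0.000529/A) ∫ dt, giving 2√h = 2√h₀ − (0.000529/A) t.
√h = √2.91 − 0.000529·1150/(2·0.327) = 1.7059 − 0.93020 = 0.77567.
h = 0.77567² = 0.60167 m.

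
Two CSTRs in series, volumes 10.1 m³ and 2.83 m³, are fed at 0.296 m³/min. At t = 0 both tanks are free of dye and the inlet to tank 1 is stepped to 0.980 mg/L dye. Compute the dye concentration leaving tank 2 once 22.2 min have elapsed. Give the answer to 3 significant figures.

0.307 mg/L

Time constants: τᵢ = Vᵢ/Q for each well-mixed tank.
τ₁ = 10.1/0.296 = 34.122 min; τ₂ = 2.83/0.296 = 9.5608 min.
Solving the cascade with C₁(0)=C₂(0)=0 gives C₂(t) = C_in[1 − (τ₁ e^(−t/τ₁) − τ₂ e^(−t/τ₂))/(τ₁ − τ₂)].
At t = 22.2: e^(−t/τ₁) = 0.52173, e^(−t/τ₂) = 0.098079.
C₂ = 0.980·[1 − (34.122·0.52173 − 9.5608·0.098079)/(24.561)] = 0.980·0.31336 = 0.30709 mg/L.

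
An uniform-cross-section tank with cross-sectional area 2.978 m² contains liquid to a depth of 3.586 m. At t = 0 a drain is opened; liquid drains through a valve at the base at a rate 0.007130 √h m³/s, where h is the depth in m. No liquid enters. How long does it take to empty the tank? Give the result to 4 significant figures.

With no inflow, A dh/dt = −0.007130 √h.
Separate and integrate: 2(√h − √h₀) = −(0.007130/A) t.
Tank is empty when √h = 0: t_empty = 2A√h₀/0.007130.
t_empty = 2·2.978·√3.586/0.007130 = 5.95600·1.89367/0.007130 = 1581.87 s.

1582 s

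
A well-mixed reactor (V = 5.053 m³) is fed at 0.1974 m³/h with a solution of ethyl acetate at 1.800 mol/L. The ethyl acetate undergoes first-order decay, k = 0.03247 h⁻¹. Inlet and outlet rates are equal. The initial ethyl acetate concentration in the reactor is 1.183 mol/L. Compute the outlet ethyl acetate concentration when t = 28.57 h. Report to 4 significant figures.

V dC/dt = Q(C_in − C) − k V C.
dC/dt = (Q/V) C_in − (Q/V + k) C; effective rate a = Q/V + k = 0.0390659 + 0.03247 = 0.0715359 h⁻¹.
C_ss = Q C_in/(Q + kV) = 0.982984 mol/L; C(t) = C_ss + (C₀ − C_ss) e^(−a t).
C(28.57) = 0.982984 + (0.200016)·e^(−0.0715359·28.57) = 0.982984 + (0.200016)·0.129538 = 1.00889 mol/L.

1.009 mol/L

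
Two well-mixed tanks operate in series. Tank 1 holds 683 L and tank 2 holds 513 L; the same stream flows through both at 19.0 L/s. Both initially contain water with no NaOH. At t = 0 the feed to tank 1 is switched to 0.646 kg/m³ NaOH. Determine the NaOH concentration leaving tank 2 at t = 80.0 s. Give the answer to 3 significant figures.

0.466 kg/m³

Each tank obeys Vᵢ dCᵢ/dt = Q(Cᵢ₋₁ − Cᵢ), so τᵢ = Vᵢ/Q.
τ₁ = 683/19.0 = 35.947 s; τ₂ = 513/19.0 = 27.000 s.
Solving the cascade with C₁(0)=C₂(0)=0 gives C₂(t) = C_in[1 − (τ₁ e^(−t/τ₁) − τ₂ e^(−t/τ₂))/(τ₁ − τ₂)].
At t = 80.0: e^(−t/τ₁) = 0.10802, e^(−t/τ₂) = 0.051666.
C₂ = 0.646·[1 − (35.947·0.10802 − 27.000·0.051666)/(8.9474)] = 0.646·0.72194 = 0.46637 kg/m³.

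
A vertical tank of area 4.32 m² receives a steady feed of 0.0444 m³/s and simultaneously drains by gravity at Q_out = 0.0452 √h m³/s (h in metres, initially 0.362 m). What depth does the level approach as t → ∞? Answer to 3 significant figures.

Level balance: A dh/dt = 0.0444 − 0.0452 √h. Setting dh/dt = 0:
Q_in = 0.0452 √h_ss ⇒ √h_ss = 0.0444/0.0452 = 0.98230.
h_ss = 0.98230² = 0.96492 m. (Since h₀ = 0.362 m < h_ss, the level will rise toward this value.)

0.965 m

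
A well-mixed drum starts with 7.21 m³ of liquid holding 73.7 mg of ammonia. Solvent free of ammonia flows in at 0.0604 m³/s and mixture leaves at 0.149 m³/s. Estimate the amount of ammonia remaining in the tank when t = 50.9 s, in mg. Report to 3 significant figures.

14.1 mg

Total volume: dV/dt = Q_in − Q_out = -0.088600 m³/s, so V(t) = 7.21 − 0.088600 t and V(50.9) = 2.7003 m³.
No ammonia enters, so dm/dt = −Q_out · (m/V).
Separate: dm/m = −Q_out dt/V(t) ⇒ ln(m/m₀) = −(Q_out/(Q_in−Q_out)) ln(V/V₀).
m = m₀ (V₀/V)^(Q_out/(Q_in−Q_out)) = 73.7 × (7.21/2.7003)^(-1.6817) = 14.131 mg.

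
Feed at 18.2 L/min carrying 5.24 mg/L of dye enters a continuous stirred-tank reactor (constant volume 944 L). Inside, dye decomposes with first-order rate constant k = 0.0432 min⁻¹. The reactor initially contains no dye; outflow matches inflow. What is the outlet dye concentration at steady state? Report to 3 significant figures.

1.62 mg/L

Species balance: V dC/dt = Q C_in − Q C − k V C.
Steady state (dC/dt = 0): C_ss = Q C_in/(Q + kV) = C_in/(1 + kV/Q).
C_ss = 18.2·5.24/(18.2 + 0.0432·944) = 95.368/58.981 = 1.6169 mg/L.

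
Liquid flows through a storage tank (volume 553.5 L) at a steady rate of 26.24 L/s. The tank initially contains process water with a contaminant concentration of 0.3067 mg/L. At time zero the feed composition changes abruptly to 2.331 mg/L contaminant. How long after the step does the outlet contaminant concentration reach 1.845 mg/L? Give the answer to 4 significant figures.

Species balance: V dC/dt = Q(C_in − C) ⇒ τ = V/Q = 21.0938 s.
C(t) = C_in + (C₀ − C_in) e^(−t/τ). Set C = 1.845 and solve for t:
e^(−t/τ) = (C − C_in)/(C₀ − C_in) = (1.845 − 2.331)/(0.3067 − 2.331) = 0.240083
t = −τ ln(…) = 21.0938 × 1.42677 = 30.0959 s.

30.10 s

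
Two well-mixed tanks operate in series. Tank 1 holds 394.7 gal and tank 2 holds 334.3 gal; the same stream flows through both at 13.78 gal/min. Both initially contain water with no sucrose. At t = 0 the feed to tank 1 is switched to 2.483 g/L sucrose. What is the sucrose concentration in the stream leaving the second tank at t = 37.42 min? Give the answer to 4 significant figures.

Species balance on tank i: dCᵢ/dt = (Cᵢ₋₁ − Cᵢ)/τᵢ with τᵢ = Vᵢ/Q.
τ₁ = 394.7/13.78 = 28.6430 min; τ₂ = 334.3/13.78 = 24.2598 min.
Solving the cascade with C₁(0)=C₂(0)=0 gives C₂(t) = C_in[1 − (τ₁ e^(−t/τ₁) − τ₂ e^(−t/τ₂))/(τ₁ − τ₂)].
At t = 37.42: e^(−t/τ₁) = 0.270785, e^(−t/τ₂) = 0.213852.
C₂ = 2.483·[1 − (28.6430·0.270785 − 24.2598·0.213852)/(4.38316)] = 2.483·0.414104 = 1.02822 g/L.

1.028 g/L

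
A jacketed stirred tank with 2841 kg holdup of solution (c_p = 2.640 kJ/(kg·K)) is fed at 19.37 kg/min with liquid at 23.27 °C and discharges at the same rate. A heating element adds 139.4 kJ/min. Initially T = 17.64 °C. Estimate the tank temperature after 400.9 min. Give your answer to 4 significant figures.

M c_p dT/dt = ṁ c_p (T_in − T) + Q̇.
Rearrange: dT/dt = (T_ss − T)/τ with τ = M/ṁ = 146.670 min and T_ss = T_in + Q̇/(ṁ c_p) = 25.9960 °C.
This is linear first-order; T(t) = T_ss + (T₀ − T_ss) e^(−t/τ).
T(400.9) = 25.9960 + (-8.35602)·e^(−400.9/146.670) = 25.9960 + (-8.35602)·0.0650015 = 25.4529 °C.

25.45 °C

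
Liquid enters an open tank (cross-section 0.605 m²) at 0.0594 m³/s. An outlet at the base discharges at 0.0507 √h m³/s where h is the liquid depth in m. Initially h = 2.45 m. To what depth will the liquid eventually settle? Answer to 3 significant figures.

Level balance: A dh/dt = 0.0594 − 0.0507 √h. Setting dh/dt = 0:
Q_in = 0.0507 √h_ss ⇒ √h_ss = 0.0594/0.0507 = 1.1716.
h_ss = 1.1716² = 1.3726 m. (Since h₀ = 2.45 m > h_ss, the level will fall toward this value.)

1.37 m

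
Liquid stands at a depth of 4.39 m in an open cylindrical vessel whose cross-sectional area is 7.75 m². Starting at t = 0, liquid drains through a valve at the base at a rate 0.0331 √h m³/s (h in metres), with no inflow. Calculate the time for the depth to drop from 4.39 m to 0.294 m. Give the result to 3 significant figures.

A dh/dt = −Q_out = −0.0331 √h.
This is separable: 2 d(√h)/dt = −0.0331/A, so √h = √h₀ − (0.0331/(2A)) t.
t = 2A(√h₀ − √h)/0.0331 = 2·7.75·(√4.39 − √0.294)/0.0331
  = 15.500 × (2.0952 − 0.54222) / 0.0331 = 727.24 s.

727 s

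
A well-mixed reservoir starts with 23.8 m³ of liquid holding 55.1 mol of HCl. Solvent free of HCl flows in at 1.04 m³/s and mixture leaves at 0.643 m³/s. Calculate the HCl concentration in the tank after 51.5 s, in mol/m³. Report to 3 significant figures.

Total volume: dV/dt = Q_in − Q_out = 0.39700 m³/s, so V(t) = 23.8 + 0.39700 t and V(51.5) = 44.246 m³.
Species balance (pure solvent in): dm/dt = −Q_out · m/V(t).
dm/m = −Q_out dt/(V₀ + 0.39700 t); integrating gives ln(m/m₀) = −(Q_out/(Q_in−Q_out)) ln(V/V₀).
m = m₀ (V₀/V)^(Q_out/(Q_in−Q_out)) = 55.1 × (23.8/44.246)^(1.6196) = 20.183 mol.
C = m/V = 20.183/44.246 = 0.45617 mol/m³.

0.456 mol/m³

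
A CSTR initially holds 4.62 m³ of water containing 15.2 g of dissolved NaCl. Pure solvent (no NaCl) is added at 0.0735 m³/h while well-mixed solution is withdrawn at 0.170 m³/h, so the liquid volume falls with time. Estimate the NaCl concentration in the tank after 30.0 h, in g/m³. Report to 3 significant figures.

Total volume: dV/dt = Q_in − Q_out = -0.096500 m³/h, so V(t) = 4.62 − 0.096500 t and V(30.0) = 1.7250 m³.
Solute balance: dm/dt = 0 − Q_out C = −Q_out m/V(t).
Separate: dm/m = −Q_out dt/V(t) ⇒ ln(m/m₀) = −(Q_out/(Q_in−Q_out)) ln(V/V₀).
m = m₀ (V₀/V)^(Q_out/(Q_in−Q_out)) = 15.2 × (4.62/1.7250)^(-1.7617) = 2.6799 g.
C = m/V = 2.6799/1.7250 = 1.5535 g/m³.

1.55 g/m³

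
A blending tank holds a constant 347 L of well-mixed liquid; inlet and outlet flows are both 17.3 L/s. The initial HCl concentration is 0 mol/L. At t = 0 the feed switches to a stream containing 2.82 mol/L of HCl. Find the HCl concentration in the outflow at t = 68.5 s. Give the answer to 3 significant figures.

2.73 mol/L

Transient balance on the dissolved component: V dC/dt = Q(C_in − C).
Rewrite as dC/dt + C/τ = C_in/τ, τ = V/Q = 20.058 s.
Integrating: C(t) = C_in + (C₀ − C_in) e^(−t/τ).
C(68.5) = 2.82 + (0 − 2.82)·e^(−68.5/20.058) = 2.82 + (-2.8200)·0.032872 = 2.7273 mol/L.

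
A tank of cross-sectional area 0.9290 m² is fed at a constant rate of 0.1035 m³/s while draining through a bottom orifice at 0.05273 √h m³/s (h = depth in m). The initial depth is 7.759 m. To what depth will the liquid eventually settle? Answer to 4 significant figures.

Level balance: A dh/dt = 0.1035 − 0.05273 √h. Setting dh/dt = 0:
Q_in = 0.05273 √h_ss ⇒ √h_ss = 0.1035/0.05273 = 1.96283.
h_ss = 1.96283² = 3.85270 m. (Since h₀ = 7.759 m > h_ss, the level will fall toward this value.)

3.853 m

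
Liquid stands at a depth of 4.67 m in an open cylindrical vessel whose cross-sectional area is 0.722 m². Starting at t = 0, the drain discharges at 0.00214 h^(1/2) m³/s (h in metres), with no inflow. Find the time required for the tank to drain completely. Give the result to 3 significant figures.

1460 s

A dh/dt = −Q_out = −0.00214 √h.
Separate and integrate: 2(√h − √h₀) = −(0.00214/A) t.
Set h = 0: 2√h₀ = (0.00214/A) t_empty ⇒ t_empty = 2A√h₀/0.00214.
t_empty = 2·0.722·√4.67/0.00214 = 1.4440·2.1610/0.00214 = 1458.2 s.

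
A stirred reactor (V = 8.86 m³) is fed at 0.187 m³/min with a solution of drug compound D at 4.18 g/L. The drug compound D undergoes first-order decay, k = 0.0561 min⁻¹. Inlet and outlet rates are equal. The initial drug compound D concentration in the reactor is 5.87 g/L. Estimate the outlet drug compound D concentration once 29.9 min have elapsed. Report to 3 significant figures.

1.61 g/L

V dC/dt = Q(C_in − C) − k V C.
dC/dt = (Q/V) C_in − (Q/V + k) C; effective rate a = Q/V + k = 0.021106 + 0.0561 = 0.077206 min⁻¹.
C_ss = Q C_in/(Q + kV) = 1.1427 g/L; C(t) = C_ss + (C₀ − C_ss) e^(−a t).
C(29.9) = 1.1427 + (4.7273)·e^(−0.077206·29.9) = 1.1427 + (4.7273)·0.099414 = 1.6127 g/L.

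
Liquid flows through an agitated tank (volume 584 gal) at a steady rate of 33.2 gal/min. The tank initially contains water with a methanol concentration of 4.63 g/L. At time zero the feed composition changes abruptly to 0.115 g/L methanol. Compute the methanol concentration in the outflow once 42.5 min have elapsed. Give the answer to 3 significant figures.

0.518 g/L

Transient balance on the dissolved component: V dC/dt = Q(C_in − C).
Time constant τ = V/Q = 584/33.2 = 17.590 min.
Solution: C(t) = C_in + (C₀ − C_in) e^(−t/τ).
C(42.5) = 0.115 + (4.63 − 0.115)·e^(−42.5/17.590) = 0.115 + (4.5150)·0.089269 = 0.51805 g/L.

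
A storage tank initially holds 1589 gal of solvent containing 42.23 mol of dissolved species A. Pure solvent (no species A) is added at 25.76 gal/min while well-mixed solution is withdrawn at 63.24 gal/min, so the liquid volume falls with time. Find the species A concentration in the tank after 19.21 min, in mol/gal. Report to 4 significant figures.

0.01755 mol/gal

Let m(t) be the amount of species A. Volume: V(t) = V₀ + (Q_in − Q_out) t = 1589 − 37.4800 t; V(19.21) = 869.009 gal.
No species A enters, so dm/dt = −Q_out · (m/V).
Separate: dm/m = −Q_out dt/V(t) ⇒ ln(m/m₀) = −(Q_out/(Q_in−Q_out)) ln(V/V₀).
m = m₀ (V₀/V)^(Q_out/(Q_in−Q_out)) = 42.23 × (1589/869.009)^(-1.68730) = 15.2539 mol.
C = m/V = 15.2539/869.009 = 0.0175532 mol/gal.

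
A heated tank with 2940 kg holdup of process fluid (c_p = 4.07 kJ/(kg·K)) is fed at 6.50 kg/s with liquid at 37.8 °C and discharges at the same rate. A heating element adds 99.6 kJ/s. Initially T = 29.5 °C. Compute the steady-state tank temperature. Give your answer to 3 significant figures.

41.6 °C

First-law balance (no shaft work): M c_p dT/dt = ṁ c_p (T_in − T) + 99.6.
At steady state dT/dt = 0 ⇒ T_ss = T_in + Q̇/(ṁ c_p) = 37.8 + 99.6/(6.50·4.07) = 41.565 °C.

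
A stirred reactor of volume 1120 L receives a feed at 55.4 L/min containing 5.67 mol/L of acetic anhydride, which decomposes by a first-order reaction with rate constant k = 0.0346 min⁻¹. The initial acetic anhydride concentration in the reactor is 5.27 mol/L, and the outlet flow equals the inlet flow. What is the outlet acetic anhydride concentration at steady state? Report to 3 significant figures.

3.34 mol/L

V dC/dt = Q(C_in − C) − k V C.
At steady state: 0 = Q C_in − (Q + kV) C_ss, so C_ss = Q C_in/(Q + kV).
C_ss = 55.4·5.67/(55.4 + 0.0346·1120) = 314.12/94.152 = 3.3363 mol/L.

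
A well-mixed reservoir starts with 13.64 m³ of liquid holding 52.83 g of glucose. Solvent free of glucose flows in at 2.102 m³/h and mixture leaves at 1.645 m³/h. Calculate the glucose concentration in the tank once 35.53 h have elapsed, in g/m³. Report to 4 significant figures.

Total volume: dV/dt = Q_in − Q_out = 0.457000 m³/h, so V(t) = 13.64 + 0.457000 t and V(35.53) = 29.8772 m³.
No glucose enters, so dm/dt = −Q_out · (m/V).
Separate: dm/m = −Q_out dt/V(t) ⇒ ln(m/m₀) = −(Q_out/(Q_in−Q_out)) ln(V/V₀).
m = m₀ (V₀/V)^(Q_out/(Q_in−Q_out)) = 52.83 × (13.64/29.8772)^(3.59956) = 3.14150 g.
C = m/V = 3.14150/29.8772 = 0.105147 g/m³.

0.1051 g/m³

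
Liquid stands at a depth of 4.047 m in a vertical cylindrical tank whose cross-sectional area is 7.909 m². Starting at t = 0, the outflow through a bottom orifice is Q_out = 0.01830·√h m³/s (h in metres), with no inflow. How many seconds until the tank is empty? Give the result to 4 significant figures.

1739 s

A dh/dt = −Q_out = −0.01830 √h.
∫ h^(−1/2) dh = −(0.01830/A) ∫ dt, giving 2√h = 2√h₀ − (0.01830/A) t.
Tank is empty when √h = 0: t_empty = 2A√h₀/0.01830.
t_empty = 2·7.909·√4.047/0.01830 = 15.8180·2.01172/0.01830 = 1738.87 s.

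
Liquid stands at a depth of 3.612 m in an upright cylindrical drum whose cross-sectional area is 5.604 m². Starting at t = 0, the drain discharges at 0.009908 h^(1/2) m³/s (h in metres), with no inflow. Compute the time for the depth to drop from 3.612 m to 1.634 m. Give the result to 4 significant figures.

A dh/dt = −Q_out = −0.009908 √h.
Separate and integrate: 2(√h − √h₀) = −(0.009908/A) t.
t = 2A(√h₀ − √h)/0.009908 = 2·5.604·(√3.612 − √1.634)/0.009908
  = 11.2080 × (1.90053 − 1.27828) / 0.009908 = 703.889 s.

703.9 s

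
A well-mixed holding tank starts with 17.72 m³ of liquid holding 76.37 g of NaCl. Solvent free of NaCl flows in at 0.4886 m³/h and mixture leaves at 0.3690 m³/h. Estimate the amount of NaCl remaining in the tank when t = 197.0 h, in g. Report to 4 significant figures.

Total volume: dV/dt = Q_in − Q_out = 0.119600 m³/h, so V(t) = 17.72 + 0.119600 t and V(197.0) = 41.2812 m³.
No NaCl enters, so dm/dt = −Q_out · (m/V).
dm/m = −Q_out dt/(V₀ + 0.119600 t); integrating gives ln(m/m₀) = −(Q_out/(Q_in−Q_out)) ln(V/V₀).
m = m₀ (V₀/V)^(Q_out/(Q_in−Q_out)) = 76.37 × (17.72/41.2812)^(3.08528) = 5.61996 g.

5.620 g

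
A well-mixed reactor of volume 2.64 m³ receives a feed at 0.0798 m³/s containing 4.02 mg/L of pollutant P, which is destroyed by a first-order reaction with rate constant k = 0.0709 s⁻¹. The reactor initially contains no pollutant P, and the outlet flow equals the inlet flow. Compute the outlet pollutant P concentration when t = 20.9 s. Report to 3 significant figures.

1.06 mg/L

Species balance: V dC/dt = Q C_in − Q C − k V C.
This is linear with rate a = Q/V + k = 0.10113 s⁻¹.
C_ss = Q C_in/(Q + kV) = 1.2016 mg/L; C(t) = C_ss + (C₀ − C_ss) e^(−a t).
C(20.9) = 1.2016 + (-1.2016)·e^(−0.10113·20.9) = 1.2016 + (-1.2016)·0.12081 = 1.0564 mg/L.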